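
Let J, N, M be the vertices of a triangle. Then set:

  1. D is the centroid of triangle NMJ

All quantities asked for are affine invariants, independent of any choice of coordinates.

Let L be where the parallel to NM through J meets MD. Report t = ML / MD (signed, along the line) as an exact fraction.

Assign J = (0, 0), N = (1, 0), M = (0, 1) — the answer is frame-independent, so this choice is without loss of generality.
1. D is the centroid of triangle NMJ ⇒ D = (1/3, 1/3)
through J parallel to NM: direction (-1, 1); meets MD at L = (1, -1)
L = M + t·(D−M) with t = 3

t = 3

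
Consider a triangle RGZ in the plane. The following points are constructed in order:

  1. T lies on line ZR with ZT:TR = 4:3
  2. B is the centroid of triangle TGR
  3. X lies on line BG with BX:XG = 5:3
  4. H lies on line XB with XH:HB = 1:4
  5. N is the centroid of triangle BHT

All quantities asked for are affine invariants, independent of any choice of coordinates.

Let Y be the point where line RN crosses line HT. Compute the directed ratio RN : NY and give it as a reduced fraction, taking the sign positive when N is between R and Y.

RN:NY = 11

Assign R = (0, 0), G = (1, 0), Z = (0, 1) — the answer is frame-independent, so this choice is without loss of generality.
1. T lies on line ZR with ZT:TR = 4:3 ⇒ T = (0, 3/7)
2. B is the centroid of triangle TGR ⇒ B = (1/3, 1/7)
3. X lies on line BG with BX:XG = 5:3 ⇒ X = (3/4, 3/56)
4. H lies on line XB with XH:HB = 1:4 ⇒ H = (2/3, 1/14)
5. N is the centroid of triangle BHT ⇒ N = (1/3, 3/14)
line RN meets HT at Y = (4/11, 18/77)
N = R + t·(Y−R) with t = 11/12, so RN:NY = 11/12:1/12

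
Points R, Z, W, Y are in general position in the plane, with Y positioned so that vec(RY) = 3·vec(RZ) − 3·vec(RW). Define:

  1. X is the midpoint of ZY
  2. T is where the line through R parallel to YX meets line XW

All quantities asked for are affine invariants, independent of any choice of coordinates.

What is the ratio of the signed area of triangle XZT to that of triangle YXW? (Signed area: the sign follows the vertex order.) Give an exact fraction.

Set R = (0, 0), Z = (1, 0), W = (0, 1), Y = (3, -3); any affine frame gives the same invariant.
1. X is the midpoint of ZY ⇒ X = (2, -3/2)
2. T is where the line through R parallel to YX meets line XW ⇒ T = (-4, 6)
2·[XZT] = 3/2, 2·[YXW] = 1/2
[XZT]:[YXW] = 3/2:1/2 = 3

[XZT]:[YXW] = 3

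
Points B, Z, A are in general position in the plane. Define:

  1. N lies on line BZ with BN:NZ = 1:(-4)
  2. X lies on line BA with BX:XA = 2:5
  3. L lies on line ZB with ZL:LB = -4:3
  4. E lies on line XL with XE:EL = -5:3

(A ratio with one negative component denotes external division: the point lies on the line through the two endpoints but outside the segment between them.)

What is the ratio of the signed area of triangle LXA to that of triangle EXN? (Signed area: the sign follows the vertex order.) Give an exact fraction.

Assign B = (0, 0), Z = (1, 0), A = (0, 1) — the answer is frame-independent, so this choice is without loss of generality.
1. N lies on line BZ with BN:NZ = 1:(-4) ⇒ N = (-1/3, 0)
2. X lies on line BA with BX:XA = 2:5 ⇒ X = (0, 2/7)
3. L lies on line ZB with ZL:LB = -4:3 ⇒ L = (-3, 0)
4. E lies on line XL with XE:EL = -5:3 ⇒ E = (-15/2, -3/7)
2·[LXA] = 15/7, 2·[EXN] = -40/21
[LXA]:[EXN] = 15/7:-40/21 = -9/8

[LXA]:[EXN] = -9/8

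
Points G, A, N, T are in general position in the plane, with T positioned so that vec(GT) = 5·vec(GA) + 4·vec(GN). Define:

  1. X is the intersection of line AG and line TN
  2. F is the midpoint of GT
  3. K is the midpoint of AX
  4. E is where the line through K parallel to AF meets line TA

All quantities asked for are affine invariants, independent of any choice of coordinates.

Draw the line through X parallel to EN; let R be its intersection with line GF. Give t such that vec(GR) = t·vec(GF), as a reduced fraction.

t = -190/129

Set G = (0, 0), A = (1, 0), N = (0, 1), T = (5, 4); any affine frame gives the same invariant.
1. X is the intersection of line AG and line TN ⇒ X = (-5/3, 0)
2. F is the midpoint of GT ⇒ F = (5/2, 2)
3. K is the midpoint of AX ⇒ K = (-1/3, 0)
4. E is where the line through K parallel to AF meets line TA ⇒ E = (-13/3, -16/3)
through X parallel to EN: direction (13/3, 19/3); meets GF at R = (-475/129, -380/129)
R = G + t·(F−G) with t = -190/129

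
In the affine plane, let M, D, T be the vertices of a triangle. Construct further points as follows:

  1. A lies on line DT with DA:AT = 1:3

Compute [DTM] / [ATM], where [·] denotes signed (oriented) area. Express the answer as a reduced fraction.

Set M = (0, 0), D = (1, 0), T = (0, 1); any affine frame gives the same invariant.
1. A lies on line DT with DA:AT = 1:3 ⇒ A = (3/4, 1/4)
2·[DTM] = 1, 2·[ATM] = 3/4
[DTM]:[ATM] = 1:3/4 = 4/3

[DTM]:[ATM] = 4/3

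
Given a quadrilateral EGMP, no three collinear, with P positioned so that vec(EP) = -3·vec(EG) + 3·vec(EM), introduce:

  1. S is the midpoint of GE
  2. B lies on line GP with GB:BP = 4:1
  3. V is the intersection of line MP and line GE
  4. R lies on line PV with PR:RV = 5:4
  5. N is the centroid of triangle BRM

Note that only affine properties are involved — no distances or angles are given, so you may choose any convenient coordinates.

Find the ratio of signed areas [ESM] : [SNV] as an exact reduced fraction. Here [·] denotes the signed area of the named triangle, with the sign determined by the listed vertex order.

Set E = (0, 0), G = (1, 0), M = (0, 1), P = (-3, 3); any affine frame gives the same invariant.
1. S is the midpoint of GE ⇒ S = (1/2, 0)
2. B lies on line GP with GB:BP = 4:1 ⇒ B = (-11/5, 12/5)
3. V is the intersection of line MP and line GE ⇒ V = (3/2, 0)
4. R lies on line PV with PR:RV = 5:4 ⇒ R = (-1/2, 4/3)
5. N is the centroid of triangle BRM ⇒ N = (-9/10, 71/45)
2·[ESM] = 1/2, 2·[SNV] = -71/45
[ESM]:[SNV] = 1/2:-71/45 = -45/142

[ESM]:[SNV] = -45/142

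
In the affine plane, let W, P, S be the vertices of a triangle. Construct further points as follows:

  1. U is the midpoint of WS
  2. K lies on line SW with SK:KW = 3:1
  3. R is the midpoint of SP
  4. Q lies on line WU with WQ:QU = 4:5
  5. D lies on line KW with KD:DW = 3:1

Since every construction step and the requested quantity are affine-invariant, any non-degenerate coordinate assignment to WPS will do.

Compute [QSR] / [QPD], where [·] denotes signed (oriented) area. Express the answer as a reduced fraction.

[QSR]:[QPD] = 56/23

Assign W = (0, 0), P = (1, 0), S = (0, 1) — the answer is frame-independent, so this choice is without loss of generality.
1. U is the midpoint of WS ⇒ U = (0, 1/2)
2. K lies on line SW with SK:KW = 3:1 ⇒ K = (0, 1/4)
3. R is the midpoint of SP ⇒ R = (1/2, 1/2)
4. Q lies on line WU with WQ:QU = 4:5 ⇒ Q = (0, 2/9)
5. D lies on line KW with KD:DW = 3:1 ⇒ D = (0, 1/16)
2·[QSR] = -7/18, 2·[QPD] = -23/144
[QSR]:[QPD] = -7/18:-23/144 = 56/23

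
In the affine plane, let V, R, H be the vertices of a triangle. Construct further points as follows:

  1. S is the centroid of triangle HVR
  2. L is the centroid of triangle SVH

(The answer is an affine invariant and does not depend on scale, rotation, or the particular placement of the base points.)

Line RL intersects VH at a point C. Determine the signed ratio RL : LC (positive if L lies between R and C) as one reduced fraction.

RL:LC = 8

Assign V = (0, 0), R = (1, 0), H = (0, 1) — the answer is frame-independent, so this choice is without loss of generality.
1. S is the centroid of triangle HVR ⇒ S = (1/3, 1/3)
2. L is the centroid of triangle SVH ⇒ L = (1/9, 4/9)
line RL meets VH at C = (0, 1/2)
L = R + t·(C−R) with t = 8/9, so RL:LC = 8/9:1/9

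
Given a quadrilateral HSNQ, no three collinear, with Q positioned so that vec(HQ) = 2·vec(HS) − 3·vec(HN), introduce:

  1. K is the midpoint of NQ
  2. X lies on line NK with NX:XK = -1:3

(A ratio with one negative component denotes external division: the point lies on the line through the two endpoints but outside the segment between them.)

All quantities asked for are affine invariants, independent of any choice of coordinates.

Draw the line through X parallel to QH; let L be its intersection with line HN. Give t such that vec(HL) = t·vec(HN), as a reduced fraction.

t = 5/4

Assign H = (0, 0), S = (1, 0), N = (0, 1), Q = (2, -3) — the answer is frame-independent, so this choice is without loss of generality.
1. K is the midpoint of NQ ⇒ K = (1, -1)
2. X lies on line NK with NX:XK = -1:3 ⇒ X = (-1/2, 2)
through X parallel to QH: direction (-2, 3); meets HN at L = (0, 5/4)
L = H + t·(N−H) with t = 5/4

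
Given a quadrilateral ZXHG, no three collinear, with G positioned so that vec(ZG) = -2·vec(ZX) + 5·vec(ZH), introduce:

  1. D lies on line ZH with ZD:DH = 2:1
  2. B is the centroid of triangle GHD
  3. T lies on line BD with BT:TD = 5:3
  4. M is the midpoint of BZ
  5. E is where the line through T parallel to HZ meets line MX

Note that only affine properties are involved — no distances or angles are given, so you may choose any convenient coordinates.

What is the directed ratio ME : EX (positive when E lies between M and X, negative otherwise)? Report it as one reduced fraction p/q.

Set Z = (0, 0), X = (1, 0), H = (0, 1), G = (-2, 5); any affine frame gives the same invariant.
1. D lies on line ZH with ZD:DH = 2:1 ⇒ D = (0, 2/3)
2. B is the centroid of triangle GHD ⇒ B = (-2/3, 20/9)
3. T lies on line BD with BT:TD = 5:3 ⇒ T = (-1/4, 5/4)
4. M is the midpoint of BZ ⇒ M = (-1/3, 10/9)
5. E is where the line through T parallel to HZ meets line MX ⇒ E = (-1/4, 25/24)
E = M + t·(X−M) with t = 1/16, so ME:EX = t:(1−t) = 1/16:15/16

ME:EX = 1/15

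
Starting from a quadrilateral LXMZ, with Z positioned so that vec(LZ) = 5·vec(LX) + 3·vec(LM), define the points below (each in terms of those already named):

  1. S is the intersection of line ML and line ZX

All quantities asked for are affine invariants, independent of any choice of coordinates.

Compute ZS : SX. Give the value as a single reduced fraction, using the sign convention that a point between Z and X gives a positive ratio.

Assign L = (0, 0), X = (1, 0), M = (0, 1), Z = (5, 3) — the answer is frame-independent, so this choice is without loss of generality.
1. S is the intersection of line ML and line ZX ⇒ S = (0, -3/4)
S = Z + t·(X−Z) with t = 5/4, so ZS:SX = t:(1−t) = 5/4:-1/4

ZS:SX = -5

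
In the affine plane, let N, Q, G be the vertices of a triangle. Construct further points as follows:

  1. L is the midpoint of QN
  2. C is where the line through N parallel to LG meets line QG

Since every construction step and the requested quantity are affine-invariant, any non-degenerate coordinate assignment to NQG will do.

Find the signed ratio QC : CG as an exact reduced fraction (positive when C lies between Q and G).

QC:CG = -2

Set N = (0, 0), Q = (1, 0), G = (0, 1); any affine frame gives the same invariant.
1. L is the midpoint of QN ⇒ L = (1/2, 0)
2. C is where the line through N parallel to LG meets line QG ⇒ C = (-1, 2)
C = Q + t·(G−Q) with t = 2, so QC:CG = t:(1−t) = 2:-1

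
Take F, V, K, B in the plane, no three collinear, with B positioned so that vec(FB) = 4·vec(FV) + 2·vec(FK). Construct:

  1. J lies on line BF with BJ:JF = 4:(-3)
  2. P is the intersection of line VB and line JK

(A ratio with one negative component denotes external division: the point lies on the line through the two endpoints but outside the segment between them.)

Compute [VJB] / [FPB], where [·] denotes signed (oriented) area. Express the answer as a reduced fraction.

Assign F = (0, 0), V = (1, 0), K = (0, 1), B = (4, 2) — the answer is frame-independent, so this choice is without loss of generality.
1. J lies on line BF with BJ:JF = 4:(-3) ⇒ J = (-12, -6)
2. P is the intersection of line VB and line JK ⇒ P = (20, 38/3)
2·[VJB] = -8, 2·[FPB] = -32/3
[VJB]:[FPB] = -8:-32/3 = 3/4

[VJB]:[FPB] = 3/4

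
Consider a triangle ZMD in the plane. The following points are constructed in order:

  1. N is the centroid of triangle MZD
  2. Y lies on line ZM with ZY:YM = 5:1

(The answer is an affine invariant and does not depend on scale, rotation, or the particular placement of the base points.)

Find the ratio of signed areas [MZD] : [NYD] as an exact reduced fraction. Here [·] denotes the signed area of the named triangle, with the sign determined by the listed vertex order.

[MZD]:[NYD] = -9/2

Set Z = (0, 0), M = (1, 0), D = (0, 1); any affine frame gives the same invariant.
1. N is the centroid of triangle MZD ⇒ N = (1/3, 1/3)
2. Y lies on line ZM with ZY:YM = 5:1 ⇒ Y = (5/6, 0)
2·[MZD] = -1, 2·[NYD] = 2/9
[MZD]:[NYD] = -1:2/9 = -9/2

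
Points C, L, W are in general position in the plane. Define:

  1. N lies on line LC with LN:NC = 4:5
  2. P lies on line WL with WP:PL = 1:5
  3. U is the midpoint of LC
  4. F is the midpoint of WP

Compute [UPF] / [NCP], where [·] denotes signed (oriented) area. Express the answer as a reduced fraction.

Choose coordinates C = (0, 0), L = (1, 0), W = (0, 1).
1. N lies on line LC with LN:NC = 4:5 ⇒ N = (5/9, 0)
2. P lies on line WL with WP:PL = 1:5 ⇒ P = (1/6, 5/6)
3. U is the midpoint of LC ⇒ U = (1/2, 0)
4. F is the midpoint of WP ⇒ F = (1/12, 11/12)
2·[UPF] = 1/24, 2·[NCP] = -25/54
[UPF]:[NCP] = 1/24:-25/54 = -9/100

[UPF]:[NCP] = -9/100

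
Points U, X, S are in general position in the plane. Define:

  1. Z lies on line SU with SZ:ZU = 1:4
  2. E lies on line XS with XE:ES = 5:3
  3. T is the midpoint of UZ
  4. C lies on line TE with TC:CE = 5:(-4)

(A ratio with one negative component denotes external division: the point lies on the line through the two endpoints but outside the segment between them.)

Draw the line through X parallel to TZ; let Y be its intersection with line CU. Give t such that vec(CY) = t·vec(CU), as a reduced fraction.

Assign U = (0, 0), X = (1, 0), S = (0, 1) — the answer is frame-independent, so this choice is without loss of generality.
1. Z lies on line SU with SZ:ZU = 1:4 ⇒ Z = (0, 4/5)
2. E lies on line XS with XE:ES = 5:3 ⇒ E = (3/8, 5/8)
3. T is the midpoint of UZ ⇒ T = (0, 2/5)
4. C lies on line TE with TC:CE = 5:(-4) ⇒ C = (15/8, 61/40)
through X parallel to TZ: direction (0, 2/5); meets CU at Y = (1, 61/75)
Y = C + t·(U−C) with t = 7/15

t = 7/15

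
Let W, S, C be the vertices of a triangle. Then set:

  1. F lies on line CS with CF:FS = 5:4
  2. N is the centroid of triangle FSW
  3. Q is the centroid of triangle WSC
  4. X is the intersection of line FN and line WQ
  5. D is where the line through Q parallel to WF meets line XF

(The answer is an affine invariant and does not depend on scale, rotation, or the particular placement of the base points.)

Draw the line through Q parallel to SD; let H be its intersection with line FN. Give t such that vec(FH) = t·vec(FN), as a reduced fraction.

t = 53/48

Choose coordinates W = (0, 0), S = (1, 0), C = (0, 1).
1. F lies on line CS with CF:FS = 5:4 ⇒ F = (5/9, 4/9)
2. N is the centroid of triangle FSW ⇒ N = (14/27, 4/27)
3. Q is the centroid of triangle WSC ⇒ Q = (1/3, 1/3)
4. X is the intersection of line FN and line WQ ⇒ X = (4/7, 4/7)
5. D is where the line through Q parallel to WF meets line XF ⇒ D = (61/108, 14/27)
through Q parallel to SD: direction (-47/108, 14/27); meets FN at H = (667/1296, 19/162)
H = F + t·(N−F) with t = 53/48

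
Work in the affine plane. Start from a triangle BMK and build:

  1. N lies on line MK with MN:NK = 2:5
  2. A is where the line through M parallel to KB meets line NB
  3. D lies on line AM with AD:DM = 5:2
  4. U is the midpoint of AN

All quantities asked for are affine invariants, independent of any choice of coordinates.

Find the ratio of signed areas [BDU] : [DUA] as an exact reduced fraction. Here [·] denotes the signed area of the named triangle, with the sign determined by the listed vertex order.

[BDU]:[DUA] = -6

Work in coordinates with B = (0, 0), M = (1, 0), K = (0, 1).
1. N lies on line MK with MN:NK = 2:5 ⇒ N = (5/7, 2/7)
2. A is where the line through M parallel to KB meets line NB ⇒ A = (1, 2/5)
3. D lies on line AM with AD:DM = 5:2 ⇒ D = (1, 4/35)
4. U is the midpoint of AN ⇒ U = (6/7, 12/35)
2·[BDU] = 12/49, 2·[DUA] = -2/49
[BDU]:[DUA] = 12/49:-2/49 = -6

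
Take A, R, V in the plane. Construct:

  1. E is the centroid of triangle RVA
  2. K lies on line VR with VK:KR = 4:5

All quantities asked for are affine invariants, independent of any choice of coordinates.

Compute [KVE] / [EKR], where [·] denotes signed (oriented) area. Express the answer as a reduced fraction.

[KVE]:[EKR] = -4/5

Assign A = (0, 0), R = (1, 0), V = (0, 1) — the answer is frame-independent, so this choice is without loss of generality.
1. E is the centroid of triangle RVA ⇒ E = (1/3, 1/3)
2. K lies on line VR with VK:KR = 4:5 ⇒ K = (4/9, 5/9)
2·[KVE] = 4/27, 2·[EKR] = -5/27
[KVE]:[EKR] = 4/27:-5/27 = -4/5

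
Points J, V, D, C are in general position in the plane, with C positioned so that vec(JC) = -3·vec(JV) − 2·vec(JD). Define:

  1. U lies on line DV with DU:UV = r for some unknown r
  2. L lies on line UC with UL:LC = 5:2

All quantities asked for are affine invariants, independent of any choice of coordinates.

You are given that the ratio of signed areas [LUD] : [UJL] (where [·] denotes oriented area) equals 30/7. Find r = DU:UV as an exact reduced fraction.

r = 5

Choose coordinates J = (0, 0), V = (1, 0), D = (0, 1), C = (-3, -2).
1. With DU:UV = r, write λ = r/(r+1) so U = D + λ·(V−D); U is affine-linear in λ
2. L lies on line UC with UL:LC = 5:2 ⇒ L is an affine combination of earlier points and hence also affine-linear in λ
Every point depending on U is an affine combination of U and λ-independent points, so each such coordinate is linear in λ; the λ² term in each signed area is a multiple of (V−D)×(V−D) = 0, so 2·[LUD] and 2·[UJL] are each linear in λ. Evaluating at λ=0 and λ=1:
  2·[LUD] = 30/7·λ,   2·[UJL] = 25/7·λ − 15/7
So [LUD]:[UJL] = (30/7·λ) / (25/7·λ − 15/7). Setting this equal to 30/7:
  30/7·λ = 30/7·(25/7·λ − 15/7)  ⇒  λ = 5/6
Then r = λ/(1−λ) = (5/6)/(1/6) = 5. Check: with r = 5, U = (5/6, 1/6) and [LUD]:[UJL] = 30/7 as required.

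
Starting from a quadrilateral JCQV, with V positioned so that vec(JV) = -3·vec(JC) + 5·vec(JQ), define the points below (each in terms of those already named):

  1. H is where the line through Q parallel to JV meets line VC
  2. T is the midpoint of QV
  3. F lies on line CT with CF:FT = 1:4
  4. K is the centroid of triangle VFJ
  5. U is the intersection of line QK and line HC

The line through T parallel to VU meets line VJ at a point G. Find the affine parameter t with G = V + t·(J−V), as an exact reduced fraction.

t = 1/10

Assign J = (0, 0), C = (1, 0), Q = (0, 1), V = (-3, 5) — the answer is frame-independent, so this choice is without loss of generality.
1. H is where the line through Q parallel to JV meets line VC ⇒ H = (-3/5, 2)
2. T is the midpoint of QV ⇒ T = (-3/2, 3)
3. F lies on line CT with CF:FT = 1:4 ⇒ F = (1/2, 3/5)
4. K is the centroid of triangle VFJ ⇒ K = (-5/6, 28/15)
5. U is the intersection of line QK and line HC ⇒ U = (25/21, -5/21)
through T parallel to VU: direction (88/21, -110/21); meets VJ at G = (-27/10, 9/2)
G = V + t·(J−V) with t = 1/10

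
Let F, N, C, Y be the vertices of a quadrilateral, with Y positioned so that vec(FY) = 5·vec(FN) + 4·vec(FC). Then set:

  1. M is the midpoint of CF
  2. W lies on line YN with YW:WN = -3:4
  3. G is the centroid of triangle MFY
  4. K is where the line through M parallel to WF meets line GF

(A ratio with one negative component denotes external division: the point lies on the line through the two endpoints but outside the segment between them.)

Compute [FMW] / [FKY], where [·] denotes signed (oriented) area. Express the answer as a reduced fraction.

Work in coordinates with F = (0, 0), N = (1, 0), C = (0, 1), Y = (5, 4).
1. M is the midpoint of CF ⇒ M = (0, 1/2)
2. W lies on line YN with YW:WN = -3:4 ⇒ W = (17, 16)
3. G is the centroid of triangle MFY ⇒ G = (5/3, 3/2)
4. K is where the line through M parallel to WF meets line GF ⇒ K = (-85/7, -153/14)
2·[FMW] = -17/2, 2·[FKY] = 85/14
[FMW]:[FKY] = -17/2:85/14 = -7/5

[FMW]:[FKY] = -7/5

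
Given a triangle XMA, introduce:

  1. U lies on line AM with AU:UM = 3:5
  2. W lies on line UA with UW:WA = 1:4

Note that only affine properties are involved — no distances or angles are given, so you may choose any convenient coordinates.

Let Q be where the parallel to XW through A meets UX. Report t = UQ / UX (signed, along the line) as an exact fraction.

Work in coordinates with X = (0, 0), M = (1, 0), A = (0, 1).
1. U lies on line AM with AU:UM = 3:5 ⇒ U = (3/8, 5/8)
2. W lies on line UA with UW:WA = 1:4 ⇒ W = (3/10, 7/10)
through A parallel to XW: direction (3/10, 7/10); meets UX at Q = (-3/2, -5/2)
Q = U + t·(X−U) with t = 5

t = 5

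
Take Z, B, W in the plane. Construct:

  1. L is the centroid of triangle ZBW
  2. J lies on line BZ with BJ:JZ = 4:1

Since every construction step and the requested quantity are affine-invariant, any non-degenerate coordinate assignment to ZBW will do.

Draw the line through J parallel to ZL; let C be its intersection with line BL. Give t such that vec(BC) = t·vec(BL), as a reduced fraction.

t = 4/5

Set Z = (0, 0), B = (1, 0), W = (0, 1); any affine frame gives the same invariant.
1. L is the centroid of triangle ZBW ⇒ L = (1/3, 1/3)
2. J lies on line BZ with BJ:JZ = 4:1 ⇒ J = (1/5, 0)
through J parallel to ZL: direction (1/3, 1/3); meets BL at C = (7/15, 4/15)
C = B + t·(L−B) with t = 4/5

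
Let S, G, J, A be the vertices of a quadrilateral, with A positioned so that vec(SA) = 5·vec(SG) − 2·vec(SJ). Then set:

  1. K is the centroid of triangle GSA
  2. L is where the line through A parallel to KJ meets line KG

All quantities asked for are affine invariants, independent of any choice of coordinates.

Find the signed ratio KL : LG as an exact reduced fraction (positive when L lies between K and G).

KL:LG = -7/8

Set S = (0, 0), G = (1, 0), J = (0, 1), A = (5, -2); any affine frame gives the same invariant.
1. K is the centroid of triangle GSA ⇒ K = (2, -2/3)
2. L is where the line through A parallel to KJ meets line KG ⇒ L = (9, -16/3)
L = K + t·(G−K) with t = -7, so KL:LG = t:(1−t) = -7:8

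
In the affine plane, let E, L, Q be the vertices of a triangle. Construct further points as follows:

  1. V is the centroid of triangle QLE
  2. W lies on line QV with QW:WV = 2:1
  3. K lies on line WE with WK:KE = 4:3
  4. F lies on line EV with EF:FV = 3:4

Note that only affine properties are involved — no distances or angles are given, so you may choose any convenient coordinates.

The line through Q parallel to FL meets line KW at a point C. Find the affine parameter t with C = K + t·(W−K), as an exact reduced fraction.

t = 141/64

Choose coordinates E = (0, 0), L = (1, 0), Q = (0, 1).
1. V is the centroid of triangle QLE ⇒ V = (1/3, 1/3)
2. W lies on line QV with QW:WV = 2:1 ⇒ W = (2/9, 5/9)
3. K lies on line WE with WK:KE = 4:3 ⇒ K = (2/21, 5/21)
4. F lies on line EV with EF:FV = 3:4 ⇒ F = (1/7, 1/7)
through Q parallel to FL: direction (6/7, -1/7); meets KW at C = (3/8, 15/16)
C = K + t·(W−K) with t = 141/64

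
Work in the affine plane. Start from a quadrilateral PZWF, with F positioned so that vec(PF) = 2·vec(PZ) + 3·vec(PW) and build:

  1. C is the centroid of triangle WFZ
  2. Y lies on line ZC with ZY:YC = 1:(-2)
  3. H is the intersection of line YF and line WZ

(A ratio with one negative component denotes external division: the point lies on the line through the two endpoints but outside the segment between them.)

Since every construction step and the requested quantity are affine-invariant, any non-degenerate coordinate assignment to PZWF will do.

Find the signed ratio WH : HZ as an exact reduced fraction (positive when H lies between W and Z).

WH:HZ = -5

Choose coordinates P = (0, 0), Z = (1, 0), W = (0, 1), F = (2, 3).
1. C is the centroid of triangle WFZ ⇒ C = (1, 4/3)
2. Y lies on line ZC with ZY:YC = 1:(-2) ⇒ Y = (1, -4/3)
3. H is the intersection of line YF and line WZ ⇒ H = (5/4, -1/4)
H = W + t·(Z−W) with t = 5/4, so WH:HZ = t:(1−t) = 5/4:-1/4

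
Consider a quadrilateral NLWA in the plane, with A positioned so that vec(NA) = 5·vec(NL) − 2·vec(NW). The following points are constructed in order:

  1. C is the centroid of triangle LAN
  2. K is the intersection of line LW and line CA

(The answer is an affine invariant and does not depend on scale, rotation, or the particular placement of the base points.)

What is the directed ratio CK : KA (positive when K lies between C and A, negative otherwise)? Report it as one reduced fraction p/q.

Choose coordinates N = (0, 0), L = (1, 0), W = (0, 1), A = (5, -2).
1. C is the centroid of triangle LAN ⇒ C = (2, -2/3)
2. K is the intersection of line LW and line CA ⇒ K = (7/5, -2/5)
K = C + t·(A−C) with t = -1/5, so CK:KA = t:(1−t) = -1/5:6/5

CK:KA = -1/6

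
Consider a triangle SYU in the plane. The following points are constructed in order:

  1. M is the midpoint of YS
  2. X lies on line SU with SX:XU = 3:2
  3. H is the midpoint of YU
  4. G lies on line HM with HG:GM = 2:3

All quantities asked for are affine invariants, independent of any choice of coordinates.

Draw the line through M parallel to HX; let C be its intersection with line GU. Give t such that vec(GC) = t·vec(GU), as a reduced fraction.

t = -1/2

Choose coordinates S = (0, 0), Y = (1, 0), U = (0, 1).
1. M is the midpoint of YS ⇒ M = (1/2, 0)
2. X lies on line SU with SX:XU = 3:2 ⇒ X = (0, 3/5)
3. H is the midpoint of YU ⇒ H = (1/2, 1/2)
4. G lies on line HM with HG:GM = 2:3 ⇒ G = (1/2, 3/10)
through M parallel to HX: direction (-1/2, 1/10); meets GU at C = (3/4, -1/20)
C = G + t·(U−G) with t = -1/2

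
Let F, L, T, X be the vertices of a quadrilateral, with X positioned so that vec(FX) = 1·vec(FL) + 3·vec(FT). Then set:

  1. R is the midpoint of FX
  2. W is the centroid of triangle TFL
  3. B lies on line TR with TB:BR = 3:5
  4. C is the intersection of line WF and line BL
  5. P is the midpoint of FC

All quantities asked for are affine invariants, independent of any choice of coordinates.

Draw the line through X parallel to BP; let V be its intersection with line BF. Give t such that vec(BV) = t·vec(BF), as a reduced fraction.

Work in coordinates with F = (0, 0), L = (1, 0), T = (0, 1), X = (1, 3).
1. R is the midpoint of FX ⇒ R = (1/2, 3/2)
2. W is the centroid of triangle TFL ⇒ W = (1/3, 1/3)
3. B lies on line TR with TB:BR = 3:5 ⇒ B = (3/16, 19/16)
4. C is the intersection of line WF and line BL ⇒ C = (19/32, 19/32)
5. P is the midpoint of FC ⇒ P = (19/64, 19/64)
through X parallel to BP: direction (7/64, -57/64); meets BF at V = (117/152, 39/8)
V = B + t·(F−B) with t = -59/19

t = -59/19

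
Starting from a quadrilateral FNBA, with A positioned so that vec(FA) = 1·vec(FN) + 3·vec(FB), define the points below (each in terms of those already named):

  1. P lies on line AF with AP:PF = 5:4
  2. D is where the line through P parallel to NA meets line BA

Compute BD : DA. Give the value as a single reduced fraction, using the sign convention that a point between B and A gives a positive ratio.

BD:DA = 4/5

Work in coordinates with F = (0, 0), N = (1, 0), B = (0, 1), A = (1, 3).
1. P lies on line AF with AP:PF = 5:4 ⇒ P = (4/9, 4/3)
2. D is where the line through P parallel to NA meets line BA ⇒ D = (4/9, 17/9)
D = B + t·(A−B) with t = 4/9, so BD:DA = t:(1−t) = 4/9:5/9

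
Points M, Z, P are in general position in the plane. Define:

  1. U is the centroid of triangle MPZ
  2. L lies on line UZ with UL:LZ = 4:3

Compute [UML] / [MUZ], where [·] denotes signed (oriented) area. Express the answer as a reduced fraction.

[UML]:[MUZ] = -4/7

Assign M = (0, 0), Z = (1, 0), P = (0, 1) — the answer is frame-independent, so this choice is without loss of generality.
1. U is the centroid of triangle MPZ ⇒ U = (1/3, 1/3)
2. L lies on line UZ with UL:LZ = 4:3 ⇒ L = (5/7, 1/7)
2·[UML] = 4/21, 2·[MUZ] = -1/3
[UML]:[MUZ] = 4/21:-1/3 = -4/7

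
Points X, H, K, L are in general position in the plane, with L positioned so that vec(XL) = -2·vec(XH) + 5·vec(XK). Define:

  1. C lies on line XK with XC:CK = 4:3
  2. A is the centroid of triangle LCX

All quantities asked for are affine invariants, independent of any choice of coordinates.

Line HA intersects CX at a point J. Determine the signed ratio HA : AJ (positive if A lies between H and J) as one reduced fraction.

HA:AJ = -5/2

Set X = (0, 0), H = (1, 0), K = (0, 1), L = (-2, 5); any affine frame gives the same invariant.
1. C lies on line XK with XC:CK = 4:3 ⇒ C = (0, 4/7)
2. A is the centroid of triangle LCX ⇒ A = (-2/3, 13/7)
line HA meets CX at J = (0, 39/35)
A = H + t·(J−H) with t = 5/3, so HA:AJ = 5/3:-2/3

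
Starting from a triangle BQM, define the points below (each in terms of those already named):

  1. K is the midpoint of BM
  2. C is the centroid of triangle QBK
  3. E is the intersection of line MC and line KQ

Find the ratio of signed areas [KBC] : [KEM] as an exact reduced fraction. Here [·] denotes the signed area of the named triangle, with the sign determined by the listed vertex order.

Work in coordinates with B = (0, 0), Q = (1, 0), M = (0, 1).
1. K is the midpoint of BM ⇒ K = (0, 1/2)
2. C is the centroid of triangle QBK ⇒ C = (1/3, 1/6)
3. E is the intersection of line MC and line KQ ⇒ E = (1/4, 3/8)
2·[KBC] = 1/6, 2·[KEM] = 1/8
[KBC]:[KEM] = 1/6:1/8 = 4/3

[KBC]:[KEM] = 4/3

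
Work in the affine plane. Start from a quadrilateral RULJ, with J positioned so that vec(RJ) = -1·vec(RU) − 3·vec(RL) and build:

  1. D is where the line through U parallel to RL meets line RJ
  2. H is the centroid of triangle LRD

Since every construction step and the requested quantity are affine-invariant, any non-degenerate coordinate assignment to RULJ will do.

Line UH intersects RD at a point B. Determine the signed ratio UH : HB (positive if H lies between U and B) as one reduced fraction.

Set R = (0, 0), U = (1, 0), L = (0, 1), J = (-1, -3); any affine frame gives the same invariant.
1. D is where the line through U parallel to RL meets line RJ ⇒ D = (1, 3)
2. H is the centroid of triangle LRD ⇒ H = (1/3, 4/3)
line UH meets RD at B = (2/5, 6/5)
H = U + t·(B−U) with t = 10/9, so UH:HB = 10/9:-1/9

UH:HB = -10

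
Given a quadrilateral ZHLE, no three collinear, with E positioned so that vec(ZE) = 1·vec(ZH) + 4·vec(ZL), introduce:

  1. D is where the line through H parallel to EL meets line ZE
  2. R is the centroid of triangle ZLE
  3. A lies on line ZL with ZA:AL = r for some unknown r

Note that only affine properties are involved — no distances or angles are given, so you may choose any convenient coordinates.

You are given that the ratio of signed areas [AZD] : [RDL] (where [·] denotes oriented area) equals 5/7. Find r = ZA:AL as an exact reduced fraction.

Assign Z = (0, 0), H = (1, 0), L = (0, 1), E = (1, 4) — the answer is frame-independent, so this choice is without loss of generality.
1. D is where the line through H parallel to EL meets line ZE ⇒ D = (-3, -12)
2. R is the centroid of triangle ZLE ⇒ R = (1/3, 5/3)
3. With ZA:AL = r, write λ = r/(r+1) so A = Z + λ·(L−Z); A is affine-linear in λ
Every point depending on A is an affine combination of A and λ-independent points, so each such coordinate is linear in λ; the λ² term in each signed area is a multiple of (L−Z)×(L−Z) = 0, so 2·[AZD] and 2·[RDL] are each linear in λ. Evaluating at λ=0 and λ=1:
  2·[AZD] = -3·λ,   2·[RDL] = -7/3
So [AZD]:[RDL] = (-3·λ) / (-7/3). Setting this equal to 5/7:
  -3·λ = 5/7·(-7/3)  ⇒  λ = 5/9
Then r = λ/(1−λ) = (5/9)/(4/9) = 5/4. Check: with r = 5/4, A = (0, 5/9) and [AZD]:[RDL] = 5/7 as required.

r = 5/4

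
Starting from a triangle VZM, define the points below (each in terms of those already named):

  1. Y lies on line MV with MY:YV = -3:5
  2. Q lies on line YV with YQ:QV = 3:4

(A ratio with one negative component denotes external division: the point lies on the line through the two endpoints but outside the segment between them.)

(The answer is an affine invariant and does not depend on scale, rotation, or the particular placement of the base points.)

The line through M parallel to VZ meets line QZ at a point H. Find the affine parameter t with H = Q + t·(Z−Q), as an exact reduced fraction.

Work in coordinates with V = (0, 0), Z = (1, 0), M = (0, 1).
1. Y lies on line MV with MY:YV = -3:5 ⇒ Y = (0, 5/2)
2. Q lies on line YV with YQ:QV = 3:4 ⇒ Q = (0, 10/7)
through M parallel to VZ: direction (1, 0); meets QZ at H = (3/10, 1)
H = Q + t·(Z−Q) with t = 3/10

t = 3/10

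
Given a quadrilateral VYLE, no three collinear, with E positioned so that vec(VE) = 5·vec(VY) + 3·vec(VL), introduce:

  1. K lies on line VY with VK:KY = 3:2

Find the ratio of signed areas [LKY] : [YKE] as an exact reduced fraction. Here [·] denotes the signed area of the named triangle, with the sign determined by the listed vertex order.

Choose coordinates V = (0, 0), Y = (1, 0), L = (0, 1), E = (5, 3).
1. K lies on line VY with VK:KY = 3:2 ⇒ K = (3/5, 0)
2·[LKY] = 2/5, 2·[YKE] = -6/5
[LKY]:[YKE] = 2/5:-6/5 = -1/3

[LKY]:[YKE] = -1/3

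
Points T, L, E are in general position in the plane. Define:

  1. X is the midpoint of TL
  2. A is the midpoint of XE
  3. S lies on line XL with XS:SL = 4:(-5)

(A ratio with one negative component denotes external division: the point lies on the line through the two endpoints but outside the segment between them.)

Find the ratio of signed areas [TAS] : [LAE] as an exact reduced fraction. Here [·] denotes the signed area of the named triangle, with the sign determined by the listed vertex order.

[TAS]:[LAE] = -3

Work in coordinates with T = (0, 0), L = (1, 0), E = (0, 1).
1. X is the midpoint of TL ⇒ X = (1/2, 0)
2. A is the midpoint of XE ⇒ A = (1/4, 1/2)
3. S lies on line XL with XS:SL = 4:(-5) ⇒ S = (-3/2, 0)
2·[TAS] = 3/4, 2·[LAE] = -1/4
[TAS]:[LAE] = 3/4:-1/4 = -3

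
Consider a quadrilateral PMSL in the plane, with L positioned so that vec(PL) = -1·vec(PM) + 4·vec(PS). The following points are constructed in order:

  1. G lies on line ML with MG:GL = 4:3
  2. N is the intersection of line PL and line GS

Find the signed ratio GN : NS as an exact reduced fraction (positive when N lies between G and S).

GN:NS = -12/7

Choose coordinates P = (0, 0), M = (1, 0), S = (0, 1), L = (-1, 4).
1. G lies on line ML with MG:GL = 4:3 ⇒ G = (-1/7, 16/7)
2. N is the intersection of line PL and line GS ⇒ N = (1/5, -4/5)
N = G + t·(S−G) with t = 12/5, so GN:NS = t:(1−t) = 12/5:-7/5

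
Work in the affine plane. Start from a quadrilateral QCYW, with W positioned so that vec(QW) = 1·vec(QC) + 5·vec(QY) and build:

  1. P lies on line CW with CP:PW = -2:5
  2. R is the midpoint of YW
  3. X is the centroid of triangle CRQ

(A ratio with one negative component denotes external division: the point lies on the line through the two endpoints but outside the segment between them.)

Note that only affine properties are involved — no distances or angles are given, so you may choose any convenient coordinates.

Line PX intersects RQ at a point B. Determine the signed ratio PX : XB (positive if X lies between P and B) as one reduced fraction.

PX:XB = 11/3

Assign Q = (0, 0), C = (1, 0), Y = (0, 1), W = (1, 5) — the answer is frame-independent, so this choice is without loss of generality.
1. P lies on line CW with CP:PW = -2:5 ⇒ P = (1, -10/3)
2. R is the midpoint of YW ⇒ R = (1/2, 3)
3. X is the centroid of triangle CRQ ⇒ X = (1/2, 1)
line PX meets RQ at B = (4/11, 24/11)
X = P + t·(B−P) with t = 11/14, so PX:XB = 11/14:3/14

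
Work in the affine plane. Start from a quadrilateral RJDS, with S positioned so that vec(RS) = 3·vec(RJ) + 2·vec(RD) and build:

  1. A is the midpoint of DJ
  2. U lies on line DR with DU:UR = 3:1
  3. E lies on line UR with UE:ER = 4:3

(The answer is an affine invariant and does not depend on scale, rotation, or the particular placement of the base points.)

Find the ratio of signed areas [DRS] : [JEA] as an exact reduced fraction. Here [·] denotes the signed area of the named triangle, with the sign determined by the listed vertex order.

Set R = (0, 0), J = (1, 0), D = (0, 1), S = (3, 2); any affine frame gives the same invariant.
1. A is the midpoint of DJ ⇒ A = (1/2, 1/2)
2. U lies on line DR with DU:UR = 3:1 ⇒ U = (0, 1/4)
3. E lies on line UR with UE:ER = 4:3 ⇒ E = (0, 3/28)
2·[DRS] = 3, 2·[JEA] = -25/56
[DRS]:[JEA] = 3:-25/56 = -168/25

[DRS]:[JEA] = -168/25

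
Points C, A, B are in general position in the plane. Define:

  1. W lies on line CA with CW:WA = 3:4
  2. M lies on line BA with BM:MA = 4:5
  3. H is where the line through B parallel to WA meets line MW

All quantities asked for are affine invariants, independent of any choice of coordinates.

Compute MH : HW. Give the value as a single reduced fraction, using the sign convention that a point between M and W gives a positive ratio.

MH:HW = -4/9

Assign C = (0, 0), A = (1, 0), B = (0, 1) — the answer is frame-independent, so this choice is without loss of generality.
1. W lies on line CA with CW:WA = 3:4 ⇒ W = (3/7, 0)
2. M lies on line BA with BM:MA = 4:5 ⇒ M = (4/9, 5/9)
3. H is where the line through B parallel to WA meets line MW ⇒ H = (16/35, 1)
H = M + t·(W−M) with t = -4/5, so MH:HW = t:(1−t) = -4/5:9/5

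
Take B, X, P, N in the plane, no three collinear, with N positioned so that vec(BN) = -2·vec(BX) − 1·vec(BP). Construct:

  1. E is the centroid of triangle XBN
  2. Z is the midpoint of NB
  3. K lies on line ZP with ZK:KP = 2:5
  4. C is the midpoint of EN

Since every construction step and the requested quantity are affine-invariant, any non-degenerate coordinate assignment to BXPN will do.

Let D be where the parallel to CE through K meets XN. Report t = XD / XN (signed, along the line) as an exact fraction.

Choose coordinates B = (0, 0), X = (1, 0), P = (0, 1), N = (-2, -1).
1. E is the centroid of triangle XBN ⇒ E = (-1/3, -1/3)
2. Z is the midpoint of NB ⇒ Z = (-1, -1/2)
3. K lies on line ZP with ZK:KP = 2:5 ⇒ K = (-5/7, -1/14)
4. C is the midpoint of EN ⇒ C = (-7/6, -2/3)
through K parallel to CE: direction (5/6, 1/3); meets XN at D = (-115/14, -43/14)
D = X + t·(N−X) with t = 43/14

t = 43/14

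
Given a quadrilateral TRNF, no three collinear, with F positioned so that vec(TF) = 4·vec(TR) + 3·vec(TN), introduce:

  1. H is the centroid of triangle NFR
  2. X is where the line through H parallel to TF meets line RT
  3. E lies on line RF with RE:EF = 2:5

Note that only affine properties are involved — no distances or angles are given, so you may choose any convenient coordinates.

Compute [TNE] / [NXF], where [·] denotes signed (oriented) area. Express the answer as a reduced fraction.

Choose coordinates T = (0, 0), R = (1, 0), N = (0, 1), F = (4, 3).
1. H is the centroid of triangle NFR ⇒ H = (5/3, 4/3)
2. X is where the line through H parallel to TF meets line RT ⇒ X = (-1/9, 0)
3. E lies on line RF with RE:EF = 2:5 ⇒ E = (13/7, 6/7)
2·[TNE] = -13/7, 2·[NXF] = 34/9
[TNE]:[NXF] = -13/7:34/9 = -117/238

[TNE]:[NXF] = -117/238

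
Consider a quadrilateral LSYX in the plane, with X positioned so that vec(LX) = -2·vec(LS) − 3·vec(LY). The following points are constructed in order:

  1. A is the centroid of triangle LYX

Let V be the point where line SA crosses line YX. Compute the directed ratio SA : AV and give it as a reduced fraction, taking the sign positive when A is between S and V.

SA:AV = 8

Set L = (0, 0), S = (1, 0), Y = (0, 1), X = (-2, -3); any affine frame gives the same invariant.
1. A is the centroid of triangle LYX ⇒ A = (-2/3, -2/3)
line SA meets YX at V = (-7/8, -3/4)
A = S + t·(V−S) with t = 8/9, so SA:AV = 8/9:1/9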